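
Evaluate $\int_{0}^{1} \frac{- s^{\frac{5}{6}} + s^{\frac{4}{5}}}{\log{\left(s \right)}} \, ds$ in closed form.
$- \log{\left(55 \right)} + \log{\left(54 \right)}$

Replace the exponent $\frac{5}{6}$ by a parameter $a$: let $I(a) = \int_{0}^{1} \frac{s^{\frac{4}{5}} - s^{a}}{\log{\left(s \right)}} \, ds$.

Since $\dfrac{\partial}{\partial a}\,s^{a} = s^{a} \ln s$, the $\ln s$ in the denominator cancels and
$$\frac{dI}{da} = \int_{0}^{1} -1 s^{a} \, ds = -1 \left[\frac{s^{a+1}}{a+1}\right]_0^1 = - \frac{1}{a + 1}.$$

Integrating with respect to $a$ gives $I(a) = - \log{\left(\frac{5 a}{9} + \frac{5}{9} \right)} + C$.

At $a = \frac{4}{5}$ the integrand is identically $0$, so $I(\frac{4}{5}) = 0$. The closed form gives $0$, hence $C = 0$.

Setting $a = \frac{5}{6}$:
$$I = - \log{\left(55 \right)} + \log{\left(54 \right)}.$$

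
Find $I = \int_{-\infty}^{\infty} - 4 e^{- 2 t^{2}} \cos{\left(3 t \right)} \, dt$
$- \frac{2 \sqrt{2} \sqrt{\pi}}{e^{\frac{9}{8}}}$

Let $b$ denote the cosine frequency and define $I(b) = \int_{-\infty}^{\infty} - 4 e^{- 2 t^{2}} \cos{\left(b t \right)} \, dt$.

Differentiating under the integral sign,
$$I'(b) = \int_{-\infty}^{\infty} 4 t e^{- 2 t^{2}} \sin{\left(b t \right)} \, dt.$$

Integrate $\int_{-\infty}^{\infty} t \sin(b t)\, e^{- 2 t^{2}}\, dt$ by parts with $u = \sin(b t)$ and $dv = t\, e^{- 2 t^{2}}\, dt$, giving $v = - \frac{e^{- 2 t^{2}}}{4}$. The boundary term vanishes and
$$\int_{-\infty}^{\infty} t \sin(b t)\, e^{- 2 t^{2}}\, dt = \frac{b}{4} \int_{-\infty}^{\infty} \cos(b t)\, e^{- 2 t^{2}}\, dt,$$
so $I'(b) = - \frac{b}{4}\, I(b)$.

This is a separable first-order ODE; solving with the initial condition $I(0) = \int_{-\infty}^{\infty} - 4 e^{- 2 t^{2}}\,dt = - 2 \sqrt{2} \sqrt{\pi}$ gives
$$I(b) = - 2 \sqrt{2} \sqrt{\pi} e^{- \frac{b^{2}}{8}}.$$

Setting $b = 3$:
$$I = - \frac{2 \sqrt{2} \sqrt{\pi}}{e^{\frac{9}{8}}}.$$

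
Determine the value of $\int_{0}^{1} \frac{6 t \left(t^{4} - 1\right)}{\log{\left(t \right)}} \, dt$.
$\log{\left(729 \right)}$

Consider the one-parameter family: let $I(a) = \int_{0}^{1} \frac{6 \left(t^{5} - t^{a}\right)}{\log{\left(t \right)}} \, dt$.

Since $\dfrac{\partial}{\partial a}\,t^{a} = t^{a} \ln t$, the $\ln t$ in the denominator cancels and
$$\frac{dI}{da} = \int_{0}^{1} -6 t^{a} \, dt = -6 \left[\frac{t^{a+1}}{a+1}\right]_0^1 = - \frac{6}{a + 1}.$$

Integrating with respect to $a$ gives $I(a) = \log{\left(\frac{46656}{\left(a + 1\right)^{6}} \right)} + C$.

At $a = 5$ the integrand is identically $0$, so $I(5) = 0$. The closed form gives $0$, hence $C = 0$.

Setting $a = 1$:
$$I = \log{\left(729 \right)}.$$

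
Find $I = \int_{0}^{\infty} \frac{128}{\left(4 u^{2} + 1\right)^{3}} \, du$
$12 \pi$

Start from the standard arctangent integral
$$J(a) = \int_{0}^{\infty} \frac{2}{a^{2} + u^{2}} \, du = \frac{\pi}{a}.$$

Differentiating under the integral sign with respect to $a$,
$$\frac{dJ}{da} = \int_{0}^{\infty} - \frac{4 a}{\left(a^{2} + u^{2}\right)^{2}} \, du = - \frac{\pi}{a^{2}},$$
so $\int_{0}^{\infty} \frac{2}{\left(a^{2} + u^{2}\right)^{2}} \, du = \frac{\pi}{2 a^{3}}$.

Repeating — each differentiation of $1/(u^2+a^2)^j$ produces $-2ja/(u^2+a^2)^{j+1}$ — and dividing through by $-2ja$ at each step yields, after $2$ differentiations in total,
$$\int_{0}^{\infty} \frac{2}{\left(a^{2} + u^{2}\right)^{3}} \, du = \frac{3 \pi}{8 a^{5}}.$$

Setting $a = \frac{1}{2}$:
$$I = 12 \pi.$$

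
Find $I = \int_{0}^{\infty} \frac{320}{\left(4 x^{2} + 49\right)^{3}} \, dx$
$\frac{30 \pi}{16807}$

Recall the elementary integral
$$J(a) = \int_{0}^{\infty} \frac{5}{a^{2} + x^{2}} \, dx = \frac{5 \pi}{2 a}.$$

Differentiating under the integral sign with respect to $a$,
$$\frac{dJ}{da} = \int_{0}^{\infty} - \frac{10 a}{\left(a^{2} + x^{2}\right)^{2}} \, dx = - \frac{5 \pi}{2 a^{2}},$$
so $\int_{0}^{\infty} \frac{5}{\left(a^{2} + x^{2}\right)^{2}} \, dx = \frac{5 \pi}{4 a^{3}}$.

Repeating — each differentiation of $1/(x^2+a^2)^j$ produces $-2ja/(x^2+a^2)^{j+1}$ — and dividing through by $-2ja$ at each step yields, after $2$ differentiations in total,
$$\int_{0}^{\infty} \frac{5}{\left(a^{2} + x^{2}\right)^{3}} \, dx = \frac{15 \pi}{16 a^{5}}.$$

Setting $a = \frac{7}{2}$:
$$I = \frac{30 \pi}{16807}.$$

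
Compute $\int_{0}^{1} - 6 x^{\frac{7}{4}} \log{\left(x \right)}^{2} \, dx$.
$- \frac{768}{1331}$

Begin with the known integral
$$J(a) = \int_{0}^{1} - 6 x^{a} \, dx = - \frac{6}{a + 1}.$$

Differentiating under the integral sign brings down a factor of $\ln x$:
$$\frac{dJ}{da} = \int_{0}^{1} - 6 x^{a} \log{\left(x \right)} \, dx = \frac{6}{\left(a + 1\right)^{2}}.$$

Repeating twice in total — each differentiation brings down another $\ln x$ — gives
$$\frac{d^{2}J}{da^{2}} = \int_{0}^{1} - 6 x^{a} \log{\left(x \right)}^{2} \, dx = - \frac{12}{\left(a + 1\right)^{3}},$$
and the integrand here is exactly the target integrand, so $I = - \frac{12}{\left(a + 1\right)^{3}}$.

Setting $a = \frac{7}{4}$:
$$I = - \frac{768}{1331}.$$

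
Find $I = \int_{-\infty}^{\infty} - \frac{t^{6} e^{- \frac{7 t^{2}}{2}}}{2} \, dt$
$- \frac{15 \sqrt{14} \sqrt{\pi}}{4802}$

Begin with the known integral
$$J(a) = \int_{-\infty}^{\infty} - \frac{e^{- a t^{2}}}{2} \, dt = - \frac{\sqrt{\pi}}{2 \sqrt{a}}.$$

Differentiating under the integral sign brings down a factor of $(-t^2)$:
$$\frac{dJ}{da} = \int_{-\infty}^{\infty} \frac{t^{2} e^{- a t^{2}}}{2} \, dt = \frac{\sqrt{\pi}}{4 a^{\frac{3}{2}}}.$$

Repeating $3$ times in total — each differentiation brings down another $(-t^2)$ — gives
$$\frac{d^{3}J}{da^{3}} = \int_{-\infty}^{\infty} \frac{t^{6} e^{- a t^{2}}}{2} \, dt = \frac{15 \sqrt{\pi}}{16 a^{\frac{7}{2}}},$$
and the integrand here is $(-1)^{3}$ times the target integrand, so $I = (-1)^{3}\,\frac{d^{3}J}{da^{3}} = - \frac{15 \sqrt{\pi}}{16 a^{\frac{7}{2}}}$.

Setting $a = \frac{7}{2}$:
$$I = - \frac{15 \sqrt{14} \sqrt{\pi}}{4802}.$$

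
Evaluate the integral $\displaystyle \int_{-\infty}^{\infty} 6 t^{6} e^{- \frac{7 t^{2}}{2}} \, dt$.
$\frac{90 \sqrt{14} \sqrt{\pi}}{2401}$

Begin with the known integral
$$J(a) = \int_{-\infty}^{\infty} 6 e^{- a t^{2}} \, dt = \frac{6 \sqrt{\pi}}{\sqrt{a}}.$$

Differentiating under the integral sign brings down a factor of $(-t^2)$:
$$\frac{dJ}{da} = \int_{-\infty}^{\infty} - 6 t^{2} e^{- a t^{2}} \, dt = - \frac{3 \sqrt{\pi}}{a^{\frac{3}{2}}}.$$

Repeating $3$ times in total — each differentiation brings down another $(-t^2)$ — gives
$$\frac{d^{3}J}{da^{3}} = \int_{-\infty}^{\infty} - 6 t^{6} e^{- a t^{2}} \, dt = - \frac{45 \sqrt{\pi}}{4 a^{\frac{7}{2}}},$$
and the integrand here is $(-1)^{3}$ times the target integrand, so $I = (-1)^{3}\,\frac{d^{3}J}{da^{3}} = \frac{45 \sqrt{\pi}}{4 a^{\frac{7}{2}}}$.

Setting $a = \frac{7}{2}$:
$$I = \frac{90 \sqrt{14} \sqrt{\pi}}{2401}.$$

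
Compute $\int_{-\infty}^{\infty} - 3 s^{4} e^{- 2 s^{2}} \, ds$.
$- \frac{9 \sqrt{2} \sqrt{\pi}}{32}$

Consider the simpler parametrised integral
$$J(a) = \int_{-\infty}^{\infty} - 3 e^{- a s^{2}} \, ds = - \frac{3 \sqrt{\pi}}{\sqrt{a}}.$$

Differentiating under the integral sign brings down a factor of $(-s^2)$:
$$\frac{dJ}{da} = \int_{-\infty}^{\infty} 3 s^{2} e^{- a s^{2}} \, ds = \frac{3 \sqrt{\pi}}{2 a^{\frac{3}{2}}}.$$

Repeating twice in total — each differentiation brings down another $(-s^2)$ — gives
$$\frac{d^{2}J}{da^{2}} = \int_{-\infty}^{\infty} - 3 s^{4} e^{- a s^{2}} \, ds = - \frac{9 \sqrt{\pi}}{4 a^{\frac{5}{2}}},$$
and the integrand here is exactly the target integrand, so $I = - \frac{9 \sqrt{\pi}}{4 a^{\frac{5}{2}}}$.

Setting $a = 2$:
$$I = - \frac{9 \sqrt{2} \sqrt{\pi}}{32}.$$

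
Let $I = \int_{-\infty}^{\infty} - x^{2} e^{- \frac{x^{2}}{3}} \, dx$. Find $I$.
$- \frac{3 \sqrt{3} \sqrt{\pi}}{2}$

Start from the elementary integral
$$J(a) = \int_{-\infty}^{\infty} - e^{- a x^{2}} \, dx = - \frac{\sqrt{\pi}}{\sqrt{a}}.$$

Differentiating under the integral sign brings down a factor of $(-x^2)$:
$$\frac{dJ}{da} = \int_{-\infty}^{\infty} x^{2} e^{- a x^{2}} \, dx = \frac{\sqrt{\pi}}{2 a^{\frac{3}{2}}}.$$

The integral on the left is $-I$, so $I = - \frac{\sqrt{\pi}}{2 a^{\frac{3}{2}}}$.

Setting $a = \frac{1}{3}$:
$$I = - \frac{3 \sqrt{3} \sqrt{\pi}}{2}.$$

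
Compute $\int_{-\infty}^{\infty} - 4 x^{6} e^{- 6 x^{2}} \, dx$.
$- \frac{5 \sqrt{6} \sqrt{\pi}}{864}$

Begin with the known integral
$$J(a) = \int_{-\infty}^{\infty} - 4 e^{- a x^{2}} \, dx = - \frac{4 \sqrt{\pi}}{\sqrt{a}}.$$

Differentiating under the integral sign brings down a factor of $(-x^2)$:
$$\frac{dJ}{da} = \int_{-\infty}^{\infty} 4 x^{2} e^{- a x^{2}} \, dx = \frac{2 \sqrt{\pi}}{a^{\frac{3}{2}}}.$$

Repeating $3$ times in total — each differentiation brings down another $(-x^2)$ — gives
$$\frac{d^{3}J}{da^{3}} = \int_{-\infty}^{\infty} 4 x^{6} e^{- a x^{2}} \, dx = \frac{15 \sqrt{\pi}}{2 a^{\frac{7}{2}}},$$
and the integrand here is $(-1)^{3}$ times the target integrand, so $I = (-1)^{3}\,\frac{d^{3}J}{da^{3}} = - \frac{15 \sqrt{\pi}}{2 a^{\frac{7}{2}}}$.

Setting $a = 6$:
$$I = - \frac{5 \sqrt{6} \sqrt{\pi}}{864}.$$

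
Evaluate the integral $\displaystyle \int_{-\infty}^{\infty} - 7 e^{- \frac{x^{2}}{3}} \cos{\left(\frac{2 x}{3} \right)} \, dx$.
$- \frac{7 \sqrt{3} \sqrt{\pi}}{e^{\frac{1}{3}}}$

Define $I(b) = \int_{-\infty}^{\infty} - 7 e^{- \frac{x^{2}}{3}} \cos{\left(b x \right)} \, dx$.

Differentiating under the integral sign,
$$I'(b) = \int_{-\infty}^{\infty} 7 x e^{- \frac{x^{2}}{3}} \sin{\left(b x \right)} \, dx.$$

Integrate $\int_{-\infty}^{\infty} x \sin(b x)\, e^{- \frac{x^{2}}{3}}\, dx$ by parts with $u = \sin(b x)$ and $dv = x\, e^{- \frac{x^{2}}{3}}\, dx$, giving $v = - \frac{3 e^{- \frac{x^{2}}{3}}}{2}$. The boundary term vanishes and
$$\int_{-\infty}^{\infty} x \sin(b x)\, e^{- \frac{x^{2}}{3}}\, dx = \frac{3 b}{2} \int_{-\infty}^{\infty} \cos(b x)\, e^{- \frac{x^{2}}{3}}\, dx,$$
so $I'(b) = - \frac{3 b}{2}\, I(b)$.

This is a separable first-order ODE; solving with the initial condition $I(0) = \int_{-\infty}^{\infty} - 7 e^{- \frac{x^{2}}{3}}\,dx = - 7 \sqrt{3} \sqrt{\pi}$ gives
$$I(b) = - 7 \sqrt{3} \sqrt{\pi} e^{- \frac{3 b^{2}}{4}}.$$

Setting $b = \frac{2}{3}$:
$$I = - \frac{7 \sqrt{3} \sqrt{\pi}}{e^{\frac{1}{3}}}.$$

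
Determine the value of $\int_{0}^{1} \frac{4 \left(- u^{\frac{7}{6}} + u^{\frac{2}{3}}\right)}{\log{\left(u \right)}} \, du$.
$- \log{\left(\frac{28561}{10000} \right)}$

Introduce a parameter $a$ in the exponent: let $I(a) = \int_{0}^{1} \frac{4 \left(u^{\frac{2}{3}} - u^{a}\right)}{\log{\left(u \right)}} \, du$.

Since $\dfrac{\partial}{\partial a}\,u^{a} = u^{a} \ln u$, the $\ln u$ in the denominator cancels and
$$\frac{dI}{da} = \int_{0}^{1} -4 u^{a} \, du = -4 \left[\frac{u^{a+1}}{a+1}\right]_0^1 = - \frac{4}{a + 1}.$$

Integrating with respect to $a$ gives $I(a) = - \log{\left(\frac{81 \left(a + 1\right)^{4}}{625} \right)} + C$.

At $a = \frac{2}{3}$ the integrand is identically $0$, so $I(\frac{2}{3}) = 0$. The closed form gives $0$, hence $C = 0$.

Setting $a = \frac{7}{6}$:
$$I = - \log{\left(\frac{28561}{10000} \right)}.$$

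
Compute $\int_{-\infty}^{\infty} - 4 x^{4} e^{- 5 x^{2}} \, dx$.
$- \frac{3 \sqrt{5} \sqrt{\pi}}{125}$

Start from the elementary integral
$$J(a) = \int_{-\infty}^{\infty} - 4 e^{- a x^{2}} \, dx = - \frac{4 \sqrt{\pi}}{\sqrt{a}}.$$

Differentiating under the integral sign brings down a factor of $(-x^2)$:
$$\frac{dJ}{da} = \int_{-\infty}^{\infty} 4 x^{2} e^{- a x^{2}} \, dx = \frac{2 \sqrt{\pi}}{a^{\frac{3}{2}}}.$$

Repeating twice in total — each differentiation brings down another $(-x^2)$ — gives
$$\frac{d^{2}J}{da^{2}} = \int_{-\infty}^{\infty} - 4 x^{4} e^{- a x^{2}} \, dx = - \frac{3 \sqrt{\pi}}{a^{\frac{5}{2}}},$$
and the integrand here is exactly the target integrand, so $I = - \frac{3 \sqrt{\pi}}{a^{\frac{5}{2}}}$.

Setting $a = 5$:
$$I = - \frac{3 \sqrt{5} \sqrt{\pi}}{125}.$$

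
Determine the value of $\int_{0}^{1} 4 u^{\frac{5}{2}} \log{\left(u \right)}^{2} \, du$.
$\frac{64}{343}$

Begin with the known integral
$$J(a) = \int_{0}^{1} 4 u^{a} \, du = \frac{4}{a + 1}.$$

Differentiating under the integral sign brings down a factor of $\ln u$:
$$\frac{dJ}{da} = \int_{0}^{1} 4 u^{a} \log{\left(u \right)} \, du = - \frac{4}{\left(a + 1\right)^{2}}.$$

Repeating twice in total — each differentiation brings down another $\ln u$ — gives
$$\frac{d^{2}J}{da^{2}} = \int_{0}^{1} 4 u^{a} \log{\left(u \right)}^{2} \, du = \frac{8}{\left(a + 1\right)^{3}},$$
and the integrand here is exactly the target integrand, so $I = \frac{8}{\left(a + 1\right)^{3}}$.

Setting $a = \frac{5}{2}$:
$$I = \frac{64}{343}.$$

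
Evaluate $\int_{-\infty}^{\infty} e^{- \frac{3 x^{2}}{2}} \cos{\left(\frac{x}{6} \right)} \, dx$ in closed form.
$\frac{\sqrt{6} \sqrt{\pi}}{3 e^{\frac{1}{216}}}$

Treat the cosine frequency as a parameter and define $I(b) = \int_{-\infty}^{\infty} e^{- \frac{3 x^{2}}{2}} \cos{\left(b x \right)} \, dx$.

Differentiating under the integral sign,
$$I'(b) = \int_{-\infty}^{\infty} - x e^{- \frac{3 x^{2}}{2}} \sin{\left(b x \right)} \, dx.$$

Integrate $\int_{-\infty}^{\infty} x \sin(b x)\, e^{- \frac{3 x^{2}}{2}}\, dx$ by parts with $u = \sin(b x)$ and $dv = x\, e^{- \frac{3 x^{2}}{2}}\, dx$, giving $v = - \frac{e^{- \frac{3 x^{2}}{2}}}{3}$. The boundary term vanishes and
$$\int_{-\infty}^{\infty} x \sin(b x)\, e^{- \frac{3 x^{2}}{2}}\, dx = \frac{b}{3} \int_{-\infty}^{\infty} \cos(b x)\, e^{- \frac{3 x^{2}}{2}}\, dx,$$
so $I'(b) = - \frac{b}{3}\, I(b)$.

This is a separable first-order ODE; solving with the initial condition $I(0) = \int_{-\infty}^{\infty} e^{- \frac{3 x^{2}}{2}}\,dx = \frac{\sqrt{6} \sqrt{\pi}}{3}$ gives
$$I(b) = \frac{\sqrt{6} \sqrt{\pi} e^{- \frac{b^{2}}{6}}}{3}.$$

Setting $b = \frac{1}{6}$:
$$I = \frac{\sqrt{6} \sqrt{\pi}}{3 e^{\frac{1}{216}}}.$$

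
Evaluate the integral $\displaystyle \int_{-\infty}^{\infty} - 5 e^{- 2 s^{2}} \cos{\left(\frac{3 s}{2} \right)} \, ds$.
$- \frac{5 \sqrt{2} \sqrt{\pi}}{2 e^{\frac{9}{32}}}$

Treat the cosine frequency as a parameter and define $I(b) = \int_{-\infty}^{\infty} - 5 e^{- 2 s^{2}} \cos{\left(b s \right)} \, ds$.

Differentiating under the integral sign,
$$I'(b) = \int_{-\infty}^{\infty} 5 s e^{- 2 s^{2}} \sin{\left(b s \right)} \, ds.$$

Integrate $\int_{-\infty}^{\infty} s \sin(b s)\, e^{- 2 s^{2}}\, ds$ by parts with $u = \sin(b s)$ and $dv = s\, e^{- 2 s^{2}}\, ds$, giving $v = - \frac{e^{- 2 s^{2}}}{4}$. The boundary term vanishes and
$$\int_{-\infty}^{\infty} s \sin(b s)\, e^{- 2 s^{2}}\, ds = \frac{b}{4} \int_{-\infty}^{\infty} \cos(b s)\, e^{- 2 s^{2}}\, ds,$$
so $I'(b) = - \frac{b}{4}\, I(b)$.

This is a separable first-order ODE; solving with the initial condition $I(0) = \int_{-\infty}^{\infty} - 5 e^{- 2 s^{2}}\,ds = - \frac{5 \sqrt{2} \sqrt{\pi}}{2}$ gives
$$I(b) = - \frac{5 \sqrt{2} \sqrt{\pi} e^{- \frac{b^{2}}{8}}}{2}.$$

Setting $b = \frac{3}{2}$:
$$I = - \frac{5 \sqrt{2} \sqrt{\pi}}{2 e^{\frac{9}{32}}}.$$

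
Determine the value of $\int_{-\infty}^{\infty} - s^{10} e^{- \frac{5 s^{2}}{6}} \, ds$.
$- \frac{45927 \sqrt{30} \sqrt{\pi}}{3125}$

Start from the elementary integral
$$J(a) = \int_{-\infty}^{\infty} - e^{- a s^{2}} \, ds = - \frac{\sqrt{\pi}}{\sqrt{a}}.$$

Differentiating under the integral sign brings down a factor of $(-s^2)$:
$$\frac{dJ}{da} = \int_{-\infty}^{\infty} s^{2} e^{- a s^{2}} \, ds = \frac{\sqrt{\pi}}{2 a^{\frac{3}{2}}}.$$

Repeating $5$ times in total — each differentiation brings down another $(-s^2)$ — gives
$$\frac{d^{5}J}{da^{5}} = \int_{-\infty}^{\infty} s^{10} e^{- a s^{2}} \, ds = \frac{945 \sqrt{\pi}}{32 a^{\frac{11}{2}}},$$
and the integrand here is $(-1)^{5}$ times the target integrand, so $I = (-1)^{5}\,\frac{d^{5}J}{da^{5}} = - \frac{945 \sqrt{\pi}}{32 a^{\frac{11}{2}}}$.

Setting $a = \frac{5}{6}$:
$$I = - \frac{45927 \sqrt{30} \sqrt{\pi}}{3125}.$$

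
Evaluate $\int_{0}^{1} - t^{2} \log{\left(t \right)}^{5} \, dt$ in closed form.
$\frac{40}{243}$

Consider the simpler parametrised integral
$$J(a) = \int_{0}^{1} - t^{a} \, dt = - \frac{1}{a + 1}.$$

Differentiating under the integral sign brings down a factor of $\ln t$:
$$\frac{dJ}{da} = \int_{0}^{1} - t^{a} \log{\left(t \right)} \, dt = \frac{1}{\left(a + 1\right)^{2}}.$$

Repeating $5$ times in total — each differentiation brings down another $\ln t$ — gives
$$\frac{d^{5}J}{da^{5}} = \int_{0}^{1} - t^{a} \log{\left(t \right)}^{5} \, dt = \frac{120}{\left(a + 1\right)^{6}},$$
and the integrand here is exactly the target integrand, so $I = \frac{120}{\left(a + 1\right)^{6}}$.

Setting $a = 2$:
$$I = \frac{40}{243}.$$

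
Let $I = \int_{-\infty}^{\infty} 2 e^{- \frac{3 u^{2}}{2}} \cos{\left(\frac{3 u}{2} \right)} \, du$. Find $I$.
$\frac{2 \sqrt{6} \sqrt{\pi}}{3 e^{\frac{3}{8}}}$

Let $b$ denote the cosine frequency and define $I(b) = \int_{-\infty}^{\infty} 2 e^{- \frac{3 u^{2}}{2}} \cos{\left(b u \right)} \, du$.

Differentiating under the integral sign,
$$I'(b) = \int_{-\infty}^{\infty} - 2 u e^{- \frac{3 u^{2}}{2}} \sin{\left(b u \right)} \, du.$$

Integrate $\int_{-\infty}^{\infty} u \sin(b u)\, e^{- \frac{3 u^{2}}{2}}\, du$ by parts with $w = \sin(b u)$ and $dv = u\, e^{- \frac{3 u^{2}}{2}}\, du$, giving $v = - \frac{e^{- \frac{3 u^{2}}{2}}}{3}$. The boundary term vanishes and
$$\int_{-\infty}^{\infty} u \sin(b u)\, e^{- \frac{3 u^{2}}{2}}\, du = \frac{b}{3} \int_{-\infty}^{\infty} \cos(b u)\, e^{- \frac{3 u^{2}}{2}}\, du,$$
so $I'(b) = - \frac{b}{3}\, I(b)$.

This is a separable first-order ODE; solving with the initial condition $I(0) = \int_{-\infty}^{\infty} 2 e^{- \frac{3 u^{2}}{2}}\,du = \frac{2 \sqrt{6} \sqrt{\pi}}{3}$ gives
$$I(b) = \frac{2 \sqrt{6} \sqrt{\pi} e^{- \frac{b^{2}}{6}}}{3}.$$

Setting $b = \frac{3}{2}$:
$$I = \frac{2 \sqrt{6} \sqrt{\pi}}{3 e^{\frac{3}{8}}}.$$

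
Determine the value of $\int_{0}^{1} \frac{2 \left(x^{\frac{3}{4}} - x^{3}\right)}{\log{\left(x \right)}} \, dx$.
$\log{\left(\frac{49}{256} \right)}$

Replace the exponent $\frac{3}{4}$ by a parameter $a$: let $I(a) = \int_{0}^{1} \frac{2 \left(- x^{3} + x^{a}\right)}{\log{\left(x \right)}} \, dx$.

Since $\dfrac{\partial}{\partial a}\,x^{a} = x^{a} \ln x$, the $\ln x$ in the denominator cancels and
$$\frac{dI}{da} = \int_{0}^{1} 2 x^{a} \, dx = 2 \left[\frac{x^{a+1}}{a+1}\right]_0^1 = \frac{2}{a + 1}.$$

Integrating with respect to $a$ gives $I(a) = \log{\left(\frac{\left(a + 1\right)^{2}}{16} \right)} + C$.

At $a = 3$ the integrand is identically $0$, so $I(3) = 0$. The closed form gives $0$, hence $C = 0$.

Setting $a = \frac{3}{4}$:
$$I = \log{\left(\frac{49}{256} \right)}.$$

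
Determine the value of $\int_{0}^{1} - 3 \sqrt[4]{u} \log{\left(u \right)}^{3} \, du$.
$\frac{4608}{625}$

Consider the simpler parametrised integral
$$J(a) = \int_{0}^{1} - 3 u^{a} \, du = - \frac{3}{a + 1}.$$

Differentiating under the integral sign brings down a factor of $\ln u$:
$$\frac{dJ}{da} = \int_{0}^{1} - 3 u^{a} \log{\left(u \right)} \, du = \frac{3}{\left(a + 1\right)^{2}}.$$

Repeating $3$ times in total — each differentiation brings down another $\ln u$ — gives
$$\frac{d^{3}J}{da^{3}} = \int_{0}^{1} - 3 u^{a} \log{\left(u \right)}^{3} \, du = \frac{18}{\left(a + 1\right)^{4}},$$
and the integrand here is exactly the target integrand, so $I = \frac{18}{\left(a + 1\right)^{4}}$.

Setting $a = \frac{1}{4}$:
$$I = \frac{4608}{625}.$$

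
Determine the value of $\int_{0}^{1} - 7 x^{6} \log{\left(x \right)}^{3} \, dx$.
$\frac{6}{343}$

Start from the elementary integral
$$J(a) = \int_{0}^{1} - 7 x^{a} \, dx = - \frac{7}{a + 1}.$$

Differentiating under the integral sign brings down a factor of $\ln x$:
$$\frac{dJ}{da} = \int_{0}^{1} - 7 x^{a} \log{\left(x \right)} \, dx = \frac{7}{\left(a + 1\right)^{2}}.$$

Repeating $3$ times in total — each differentiation brings down another $\ln x$ — gives
$$\frac{d^{3}J}{da^{3}} = \int_{0}^{1} - 7 x^{a} \log{\left(x \right)}^{3} \, dx = \frac{42}{\left(a + 1\right)^{4}},$$
and the integrand here is exactly the target integrand, so $I = \frac{42}{\left(a + 1\right)^{4}}$.

Setting $a = 6$:
$$I = \frac{6}{343}.$$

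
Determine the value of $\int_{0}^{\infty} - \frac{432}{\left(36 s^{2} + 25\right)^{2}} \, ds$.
$- \frac{18 \pi}{125}$

Begin with the known result
$$J(a) = \int_{0}^{\infty} - \frac{1}{3 \left(a^{2} + s^{2}\right)} \, ds = - \frac{\pi}{6 a}.$$

Differentiating under the integral sign with respect to $a$,
$$\frac{dJ}{da} = \int_{0}^{\infty} \frac{2 a}{3 \left(a^{2} + s^{2}\right)^{2}} \, ds = \frac{\pi}{6 a^{2}},$$
so $\int_{0}^{\infty} - \frac{1}{3 \left(a^{2} + s^{2}\right)^{2}} \, ds = - \frac{\pi}{12 a^{3}}$.

Setting $a = \frac{5}{6}$:
$$I = - \frac{18 \pi}{125}.$$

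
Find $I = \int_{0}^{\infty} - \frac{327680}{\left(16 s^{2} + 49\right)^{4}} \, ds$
$- \frac{12800 \pi}{823543}$

Recall the elementary integral
$$J(a) = \int_{0}^{\infty} - \frac{5}{a^{2} + s^{2}} \, ds = - \frac{5 \pi}{2 a}.$$

Differentiating under the integral sign with respect to $a$,
$$\frac{dJ}{da} = \int_{0}^{\infty} \frac{10 a}{\left(a^{2} + s^{2}\right)^{2}} \, ds = \frac{5 \pi}{2 a^{2}},$$
so $\int_{0}^{\infty} - \frac{5}{\left(a^{2} + s^{2}\right)^{2}} \, ds = - \frac{5 \pi}{4 a^{3}}$.

Repeating — each differentiation of $1/(s^2+a^2)^j$ produces $-2ja/(s^2+a^2)^{j+1}$ — and dividing through by $-2ja$ at each step yields, after $3$ differentiations in total,
$$\int_{0}^{\infty} - \frac{5}{\left(a^{2} + s^{2}\right)^{4}} \, ds = - \frac{25 \pi}{32 a^{7}}.$$

Setting $a = \frac{7}{4}$:
$$I = - \frac{12800 \pi}{823543}.$$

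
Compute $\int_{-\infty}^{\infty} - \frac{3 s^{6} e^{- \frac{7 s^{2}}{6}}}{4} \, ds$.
$- \frac{1215 \sqrt{42} \sqrt{\pi}}{9604}$

Begin with the known integral
$$J(a) = \int_{-\infty}^{\infty} - \frac{3 e^{- a s^{2}}}{4} \, ds = - \frac{3 \sqrt{\pi}}{4 \sqrt{a}}.$$

Differentiating under the integral sign brings down a factor of $(-s^2)$:
$$\frac{dJ}{da} = \int_{-\infty}^{\infty} \frac{3 s^{2} e^{- a s^{2}}}{4} \, ds = \frac{3 \sqrt{\pi}}{8 a^{\frac{3}{2}}}.$$

Repeating $3$ times in total — each differentiation brings down another $(-s^2)$ — gives
$$\frac{d^{3}J}{da^{3}} = \int_{-\infty}^{\infty} \frac{3 s^{6} e^{- a s^{2}}}{4} \, ds = \frac{45 \sqrt{\pi}}{32 a^{\frac{7}{2}}},$$
and the integrand here is $(-1)^{3}$ times the target integrand, so $I = (-1)^{3}\,\frac{d^{3}J}{da^{3}} = - \frac{45 \sqrt{\pi}}{32 a^{\frac{7}{2}}}$.

Setting $a = \frac{7}{6}$:
$$I = - \frac{1215 \sqrt{42} \sqrt{\pi}}{9604}.$$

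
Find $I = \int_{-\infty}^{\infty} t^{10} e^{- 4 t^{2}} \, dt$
$\frac{945 \sqrt{\pi}}{65536}$

Start from the elementary integral
$$J(a) = \int_{-\infty}^{\infty} e^{- a t^{2}} \, dt = \frac{\sqrt{\pi}}{\sqrt{a}}.$$

Differentiating under the integral sign brings down a factor of $(-t^2)$:
$$\frac{dJ}{da} = \int_{-\infty}^{\infty} - t^{2} e^{- a t^{2}} \, dt = - \frac{\sqrt{\pi}}{2 a^{\frac{3}{2}}}.$$

Repeating $5$ times in total — each differentiation brings down another $(-t^2)$ — gives
$$\frac{d^{5}J}{da^{5}} = \int_{-\infty}^{\infty} - t^{10} e^{- a t^{2}} \, dt = - \frac{945 \sqrt{\pi}}{32 a^{\frac{11}{2}}},$$
and the integrand here is $(-1)^{5}$ times the target integrand, so $I = (-1)^{5}\,\frac{d^{5}J}{da^{5}} = \frac{945 \sqrt{\pi}}{32 a^{\frac{11}{2}}}$.

Setting $a = 4$:
$$I = \frac{945 \sqrt{\pi}}{65536}.$$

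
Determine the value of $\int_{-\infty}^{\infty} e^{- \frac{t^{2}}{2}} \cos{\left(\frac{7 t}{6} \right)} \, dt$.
$\frac{\sqrt{2} \sqrt{\pi}}{e^{\frac{49}{72}}}$

Treat the cosine frequency as a parameter and define $I(b) = \int_{-\infty}^{\infty} e^{- \frac{t^{2}}{2}} \cos{\left(b t \right)} \, dt$.

Differentiating under the integral sign,
$$I'(b) = \int_{-\infty}^{\infty} - t e^{- \frac{t^{2}}{2}} \sin{\left(b t \right)} \, dt.$$

Integrate $\int_{-\infty}^{\infty} t \sin(b t)\, e^{- \frac{t^{2}}{2}}\, dt$ by parts with $u = \sin(b t)$ and $dv = t\, e^{- \frac{t^{2}}{2}}\, dt$, giving $v = - e^{- \frac{t^{2}}{2}}$. The boundary term vanishes and
$$\int_{-\infty}^{\infty} t \sin(b t)\, e^{- \frac{t^{2}}{2}}\, dt = b \int_{-\infty}^{\infty} \cos(b t)\, e^{- \frac{t^{2}}{2}}\, dt,$$
so $I'(b) = - b\, I(b)$.

This is a separable first-order ODE; solving with the initial condition $I(0) = \int_{-\infty}^{\infty} e^{- \frac{t^{2}}{2}}\,dt = \sqrt{2} \sqrt{\pi}$ gives
$$I(b) = \sqrt{2} \sqrt{\pi} e^{- \frac{b^{2}}{2}}.$$

Setting $b = \frac{7}{6}$:
$$I = \frac{\sqrt{2} \sqrt{\pi}}{e^{\frac{49}{72}}}.$$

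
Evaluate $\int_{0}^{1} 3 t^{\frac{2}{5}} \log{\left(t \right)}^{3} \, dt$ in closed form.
$- \frac{11250}{2401}$

Consider the simpler parametrised integral
$$J(a) = \int_{0}^{1} 3 t^{a} \, dt = \frac{3}{a + 1}.$$

Differentiating under the integral sign brings down a factor of $\ln t$:
$$\frac{dJ}{da} = \int_{0}^{1} 3 t^{a} \log{\left(t \right)} \, dt = - \frac{3}{\left(a + 1\right)^{2}}.$$

Repeating $3$ times in total — each differentiation brings down another $\ln t$ — gives
$$\frac{d^{3}J}{da^{3}} = \int_{0}^{1} 3 t^{a} \log{\left(t \right)}^{3} \, dt = - \frac{18}{\left(a + 1\right)^{4}},$$
and the integrand here is exactly the target integrand, so $I = - \frac{18}{\left(a + 1\right)^{4}}$.

Setting $a = \frac{2}{5}$:
$$I = - \frac{11250}{2401}.$$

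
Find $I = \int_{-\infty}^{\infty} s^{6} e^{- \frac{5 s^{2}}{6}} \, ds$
$\frac{81 \sqrt{30} \sqrt{\pi}}{125}$

Start from the elementary integral
$$J(a) = \int_{-\infty}^{\infty} e^{- a s^{2}} \, ds = \frac{\sqrt{\pi}}{\sqrt{a}}.$$

Differentiating under the integral sign brings down a factor of $(-s^2)$:
$$\frac{dJ}{da} = \int_{-\infty}^{\infty} - s^{2} e^{- a s^{2}} \, ds = - \frac{\sqrt{\pi}}{2 a^{\frac{3}{2}}}.$$

Repeating $3$ times in total — each differentiation brings down another $(-s^2)$ — gives
$$\frac{d^{3}J}{da^{3}} = \int_{-\infty}^{\infty} - s^{6} e^{- a s^{2}} \, ds = - \frac{15 \sqrt{\pi}}{8 a^{\frac{7}{2}}},$$
and the integrand here is $(-1)^{3}$ times the target integrand, so $I = (-1)^{3}\,\frac{d^{3}J}{da^{3}} = \frac{15 \sqrt{\pi}}{8 a^{\frac{7}{2}}}$.

Setting $a = \frac{5}{6}$:
$$I = \frac{81 \sqrt{30} \sqrt{\pi}}{125}.$$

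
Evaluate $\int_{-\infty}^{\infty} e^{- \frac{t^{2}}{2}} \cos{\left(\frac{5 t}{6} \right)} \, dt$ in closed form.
$\frac{\sqrt{2} \sqrt{\pi}}{e^{\frac{25}{72}}}$

Treat the cosine frequency as a parameter and define $I(b) = \int_{-\infty}^{\infty} e^{- \frac{t^{2}}{2}} \cos{\left(b t \right)} \, dt$.

Differentiating under the integral sign,
$$I'(b) = \int_{-\infty}^{\infty} - t e^{- \frac{t^{2}}{2}} \sin{\left(b t \right)} \, dt.$$

Integrate $\int_{-\infty}^{\infty} t \sin(b t)\, e^{- \frac{t^{2}}{2}}\, dt$ by parts with $u = \sin(b t)$ and $dv = t\, e^{- \frac{t^{2}}{2}}\, dt$, giving $v = - e^{- \frac{t^{2}}{2}}$. The boundary term vanishes and
$$\int_{-\infty}^{\infty} t \sin(b t)\, e^{- \frac{t^{2}}{2}}\, dt = b \int_{-\infty}^{\infty} \cos(b t)\, e^{- \frac{t^{2}}{2}}\, dt,$$
so $I'(b) = - b\, I(b)$.

This is a separable first-order ODE; solving with the initial condition $I(0) = \int_{-\infty}^{\infty} e^{- \frac{t^{2}}{2}}\,dt = \sqrt{2} \sqrt{\pi}$ gives
$$I(b) = \sqrt{2} \sqrt{\pi} e^{- \frac{b^{2}}{2}}.$$

Setting $b = \frac{5}{6}$:
$$I = \frac{\sqrt{2} \sqrt{\pi}}{e^{\frac{25}{72}}}.$$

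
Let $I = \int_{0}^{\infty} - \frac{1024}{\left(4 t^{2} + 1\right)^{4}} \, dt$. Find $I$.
$- 80 \pi$

Recall the elementary integral
$$J(a) = \int_{0}^{\infty} - \frac{4}{a^{2} + t^{2}} \, dt = - \frac{2 \pi}{a}.$$

Differentiating under the integral sign with respect to $a$,
$$\frac{dJ}{da} = \int_{0}^{\infty} \frac{8 a}{\left(a^{2} + t^{2}\right)^{2}} \, dt = \frac{2 \pi}{a^{2}},$$
so $\int_{0}^{\infty} - \frac{4}{\left(a^{2} + t^{2}\right)^{2}} \, dt = - \frac{\pi}{a^{3}}$.

Repeating — each differentiation of $1/(t^2+a^2)^j$ produces $-2ja/(t^2+a^2)^{j+1}$ — and dividing through by $-2ja$ at each step yields, after $3$ differentiations in total,
$$\int_{0}^{\infty} - \frac{4}{\left(a^{2} + t^{2}\right)^{4}} \, dt = - \frac{5 \pi}{8 a^{7}}.$$

Setting $a = \frac{1}{2}$:
$$I = - 80 \pi.$$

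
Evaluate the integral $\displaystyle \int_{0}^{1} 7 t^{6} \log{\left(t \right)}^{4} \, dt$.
$\frac{24}{2401}$

Consider the simpler parametrised integral
$$J(a) = \int_{0}^{1} 7 t^{a} \, dt = \frac{7}{a + 1}.$$

Differentiating under the integral sign brings down a factor of $\ln t$:
$$\frac{dJ}{da} = \int_{0}^{1} 7 t^{a} \log{\left(t \right)} \, dt = - \frac{7}{\left(a + 1\right)^{2}}.$$

Repeating $4$ times in total — each differentiation brings down another $\ln t$ — gives
$$\frac{d^{4}J}{da^{4}} = \int_{0}^{1} 7 t^{a} \log{\left(t \right)}^{4} \, dt = \frac{168}{\left(a + 1\right)^{5}},$$
and the integrand here is exactly the target integrand, so $I = \frac{168}{\left(a + 1\right)^{5}}$.

Setting $a = 6$:
$$I = \frac{24}{2401}.$$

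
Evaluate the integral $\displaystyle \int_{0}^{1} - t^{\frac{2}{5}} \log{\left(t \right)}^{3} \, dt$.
$\frac{3750}{2401}$

Begin with the known integral
$$J(a) = \int_{0}^{1} - t^{a} \, dt = - \frac{1}{a + 1}.$$

Differentiating under the integral sign brings down a factor of $\ln t$:
$$\frac{dJ}{da} = \int_{0}^{1} - t^{a} \log{\left(t \right)} \, dt = \frac{1}{\left(a + 1\right)^{2}}.$$

Repeating $3$ times in total — each differentiation brings down another $\ln t$ — gives
$$\frac{d^{3}J}{da^{3}} = \int_{0}^{1} - t^{a} \log{\left(t \right)}^{3} \, dt = \frac{6}{\left(a + 1\right)^{4}},$$
and the integrand here is exactly the target integrand, so $I = \frac{6}{\left(a + 1\right)^{4}}$.

Setting $a = \frac{2}{5}$:
$$I = \frac{3750}{2401}.$$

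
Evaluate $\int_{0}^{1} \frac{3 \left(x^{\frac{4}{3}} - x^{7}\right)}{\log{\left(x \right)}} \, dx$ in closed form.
$\log{\left(\frac{343}{13824} \right)}$

Introduce a parameter $a$ in the exponent: let $I(a) = \int_{0}^{1} \frac{3 \left(- x^{7} + x^{a}\right)}{\log{\left(x \right)}} \, dx$.

Since $\dfrac{\partial}{\partial a}\,x^{a} = x^{a} \ln x$, the $\ln x$ in the denominator cancels and
$$\frac{dI}{da} = \int_{0}^{1} 3 x^{a} \, dx = 3 \left[\frac{x^{a+1}}{a+1}\right]_0^1 = \frac{3}{a + 1}.$$

Integrating with respect to $a$ gives $I(a) = \log{\left(\frac{\left(a + 1\right)^{3}}{512} \right)} + C$.

At $a = 7$ the integrand is identically $0$, so $I(7) = 0$. The closed form gives $0$, hence $C = 0$.

Setting $a = \frac{4}{3}$:
$$I = \log{\left(\frac{343}{13824} \right)}.$$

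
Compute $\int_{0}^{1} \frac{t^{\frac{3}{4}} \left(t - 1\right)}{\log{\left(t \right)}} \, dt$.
$\log{\left(\frac{11}{7} \right)}$

Consider the one-parameter family: let $I(a) = \int_{0}^{1} \frac{- t^{\frac{3}{4}} + t^{a}}{\log{\left(t \right)}} \, dt$.

Since $\dfrac{\partial}{\partial a}\,t^{a} = t^{a} \ln t$, the $\ln t$ in the denominator cancels and
$$\frac{dI}{da} = \int_{0}^{1} t^{a} \, dt = \left[\frac{t^{a+1}}{a+1}\right]_0^1 = \frac{1}{a + 1}.$$

Integrating with respect to $a$ gives $I(a) = \log{\left(\frac{4 a}{7} + \frac{4}{7} \right)} + C$.

At $a = \frac{3}{4}$ the integrand is identically $0$, so $I(\frac{3}{4}) = 0$. The closed form gives $0$, hence $C = 0$.

Setting $a = \frac{7}{4}$:
$$I = \log{\left(\frac{11}{7} \right)}.$$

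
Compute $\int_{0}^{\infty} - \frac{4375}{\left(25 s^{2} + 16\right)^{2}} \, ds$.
$- \frac{875 \pi}{256}$

Recall the elementary integral
$$J(a) = \int_{0}^{\infty} - \frac{7}{a^{2} + s^{2}} \, ds = - \frac{7 \pi}{2 a}.$$

Differentiating under the integral sign with respect to $a$,
$$\frac{dJ}{da} = \int_{0}^{\infty} \frac{14 a}{\left(a^{2} + s^{2}\right)^{2}} \, ds = \frac{7 \pi}{2 a^{2}},$$
so $\int_{0}^{\infty} - \frac{7}{\left(a^{2} + s^{2}\right)^{2}} \, ds = - \frac{7 \pi}{4 a^{3}}$.

Setting $a = \frac{4}{5}$:
$$I = - \frac{875 \pi}{256}.$$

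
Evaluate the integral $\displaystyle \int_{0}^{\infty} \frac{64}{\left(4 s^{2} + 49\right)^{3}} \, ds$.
$\frac{6 \pi}{16807}$

Begin with the known result
$$J(a) = \int_{0}^{\infty} \frac{1}{a^{2} + s^{2}} \, ds = \frac{\pi}{2 a}.$$

Differentiating under the integral sign with respect to $a$,
$$\frac{dJ}{da} = \int_{0}^{\infty} - \frac{2 a}{\left(a^{2} + s^{2}\right)^{2}} \, ds = - \frac{\pi}{2 a^{2}},$$
so $\int_{0}^{\infty} \frac{1}{\left(a^{2} + s^{2}\right)^{2}} \, ds = \frac{\pi}{4 a^{3}}$.

Repeating — each differentiation of $1/(s^2+a^2)^j$ produces $-2ja/(s^2+a^2)^{j+1}$ — and dividing through by $-2ja$ at each step yields, after $2$ differentiations in total,
$$\int_{0}^{\infty} \frac{1}{\left(a^{2} + s^{2}\right)^{3}} \, ds = \frac{3 \pi}{16 a^{5}}.$$

Setting $a = \frac{7}{2}$:
$$I = \frac{6 \pi}{16807}.$$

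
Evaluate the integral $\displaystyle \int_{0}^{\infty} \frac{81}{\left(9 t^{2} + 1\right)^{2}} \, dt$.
$\frac{27 \pi}{4}$

Start from the standard arctangent integral
$$J(a) = \int_{0}^{\infty} \frac{1}{a^{2} + t^{2}} \, dt = \frac{\pi}{2 a}.$$

Differentiating under the integral sign with respect to $a$,
$$\frac{dJ}{da} = \int_{0}^{\infty} - \frac{2 a}{\left(a^{2} + t^{2}\right)^{2}} \, dt = - \frac{\pi}{2 a^{2}},$$
so $\int_{0}^{\infty} \frac{1}{\left(a^{2} + t^{2}\right)^{2}} \, dt = \frac{\pi}{4 a^{3}}$.

Setting $a = \frac{1}{3}$:
$$I = \frac{27 \pi}{4}.$$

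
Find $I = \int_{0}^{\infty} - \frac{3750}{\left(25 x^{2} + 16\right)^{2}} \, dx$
$- \frac{375 \pi}{128}$

Begin with the known result
$$J(a) = \int_{0}^{\infty} - \frac{6}{a^{2} + x^{2}} \, dx = - \frac{3 \pi}{a}.$$

Differentiating under the integral sign with respect to $a$,
$$\frac{dJ}{da} = \int_{0}^{\infty} \frac{12 a}{\left(a^{2} + x^{2}\right)^{2}} \, dx = \frac{3 \pi}{a^{2}},$$
so $\int_{0}^{\infty} - \frac{6}{\left(a^{2} + x^{2}\right)^{2}} \, dx = - \frac{3 \pi}{2 a^{3}}$.

Setting $a = \frac{4}{5}$:
$$I = - \frac{375 \pi}{128}.$$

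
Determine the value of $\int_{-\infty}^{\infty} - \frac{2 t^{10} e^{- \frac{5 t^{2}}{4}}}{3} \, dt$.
$- \frac{8064 \sqrt{5} \sqrt{\pi}}{3125}$

Consider the simpler parametrised integral
$$J(a) = \int_{-\infty}^{\infty} - \frac{2 e^{- a t^{2}}}{3} \, dt = - \frac{2 \sqrt{\pi}}{3 \sqrt{a}}.$$

Differentiating under the integral sign brings down a factor of $(-t^2)$:
$$\frac{dJ}{da} = \int_{-\infty}^{\infty} \frac{2 t^{2} e^{- a t^{2}}}{3} \, dt = \frac{\sqrt{\pi}}{3 a^{\frac{3}{2}}}.$$

Repeating $5$ times in total — each differentiation brings down another $(-t^2)$ — gives
$$\frac{d^{5}J}{da^{5}} = \int_{-\infty}^{\infty} \frac{2 t^{10} e^{- a t^{2}}}{3} \, dt = \frac{315 \sqrt{\pi}}{16 a^{\frac{11}{2}}},$$
and the integrand here is $(-1)^{5}$ times the target integrand, so $I = (-1)^{5}\,\frac{d^{5}J}{da^{5}} = - \frac{315 \sqrt{\pi}}{16 a^{\frac{11}{2}}}$.

Setting $a = \frac{5}{4}$:
$$I = - \frac{8064 \sqrt{5} \sqrt{\pi}}{3125}.$$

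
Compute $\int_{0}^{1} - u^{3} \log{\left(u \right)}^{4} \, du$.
$- \frac{3}{128}$

Consider the simpler parametrised integral
$$J(a) = \int_{0}^{1} - u^{a} \, du = - \frac{1}{a + 1}.$$

Differentiating under the integral sign brings down a factor of $\ln u$:
$$\frac{dJ}{da} = \int_{0}^{1} - u^{a} \log{\left(u \right)} \, du = \frac{1}{\left(a + 1\right)^{2}}.$$

Repeating $4$ times in total — each differentiation brings down another $\ln u$ — gives
$$\frac{d^{4}J}{da^{4}} = \int_{0}^{1} - u^{a} \log{\left(u \right)}^{4} \, du = - \frac{24}{\left(a + 1\right)^{5}},$$
and the integrand here is exactly the target integrand, so $I = - \frac{24}{\left(a + 1\right)^{5}}$.

Setting $a = 3$:
$$I = - \frac{3}{128}.$$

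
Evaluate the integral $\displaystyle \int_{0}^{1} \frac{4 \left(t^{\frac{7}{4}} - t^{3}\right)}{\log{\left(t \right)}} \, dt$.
$- \log{\left(\frac{65536}{14641} \right)}$

Replace the exponent $3$ by a parameter $a$: let $I(a) = \int_{0}^{1} \frac{4 \left(t^{\frac{7}{4}} - t^{a}\right)}{\log{\left(t \right)}} \, dt$.

Since $\dfrac{\partial}{\partial a}\,t^{a} = t^{a} \ln t$, the $\ln t$ in the denominator cancels and
$$\frac{dI}{da} = \int_{0}^{1} -4 t^{a} \, dt = -4 \left[\frac{t^{a+1}}{a+1}\right]_0^1 = - \frac{4}{a + 1}.$$

Integrating with respect to $a$ gives $I(a) = - \log{\left(\frac{256 \left(a + 1\right)^{4}}{14641} \right)} + C$.

At $a = \frac{7}{4}$ the integrand is identically $0$, so $I(\frac{7}{4}) = 0$. The closed form gives $0$, hence $C = 0$.

Setting $a = 3$:
$$I = - \log{\left(\frac{65536}{14641} \right)}.$$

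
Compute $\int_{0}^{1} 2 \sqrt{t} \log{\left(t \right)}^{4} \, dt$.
$\frac{512}{81}$

Begin with the known integral
$$J(a) = \int_{0}^{1} 2 t^{a} \, dt = \frac{2}{a + 1}.$$

Differentiating under the integral sign brings down a factor of $\ln t$:
$$\frac{dJ}{da} = \int_{0}^{1} 2 t^{a} \log{\left(t \right)} \, dt = - \frac{2}{\left(a + 1\right)^{2}}.$$

Repeating $4$ times in total — each differentiation brings down another $\ln t$ — gives
$$\frac{d^{4}J}{da^{4}} = \int_{0}^{1} 2 t^{a} \log{\left(t \right)}^{4} \, dt = \frac{48}{\left(a + 1\right)^{5}},$$
and the integrand here is exactly the target integrand, so $I = \frac{48}{\left(a + 1\right)^{5}}$.

Setting $a = \frac{1}{2}$:
$$I = \frac{512}{81}.$$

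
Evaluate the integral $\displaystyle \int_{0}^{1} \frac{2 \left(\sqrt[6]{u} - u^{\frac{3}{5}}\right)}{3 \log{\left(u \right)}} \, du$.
$\log{\left(\frac{35^{\frac{2}{3}} \sqrt[3]{6}}{24} \right)}$

Introduce a parameter $a$ in the exponent: let $I(a) = \int_{0}^{1} \frac{2 \left(\sqrt[6]{u} - u^{a}\right)}{3 \log{\left(u \right)}} \, du$.

Since $\dfrac{\partial}{\partial a}\,u^{a} = u^{a} \ln u$, the $\ln u$ in the denominator cancels and
$$\frac{dI}{da} = \int_{0}^{1} - \frac{2}{3} u^{a} \, du = - \frac{2}{3} \left[\frac{u^{a+1}}{a+1}\right]_0^1 = - \frac{2}{3 a + 3}.$$

Integrating with respect to $a$ gives $I(a) = - \frac{2 \log{\left(a + 1 \right)}}{3} - \frac{2 \log{\left(6 \right)}}{3} + \frac{2 \log{\left(7 \right)}}{3} + C$.

At $a = \frac{1}{6}$ the integrand is identically $0$, so $I(\frac{1}{6}) = 0$. The closed form gives $0$, hence $C = 0$.

Setting $a = \frac{3}{5}$:
$$I = \log{\left(\frac{35^{\frac{2}{3}} \sqrt[3]{6}}{24} \right)}.$$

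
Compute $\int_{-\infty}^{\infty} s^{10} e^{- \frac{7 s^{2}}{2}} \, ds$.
$\frac{135 \sqrt{14} \sqrt{\pi}}{16807}$

Begin with the known integral
$$J(a) = \int_{-\infty}^{\infty} e^{- a s^{2}} \, ds = \frac{\sqrt{\pi}}{\sqrt{a}}.$$

Differentiating under the integral sign brings down a factor of $(-s^2)$:
$$\frac{dJ}{da} = \int_{-\infty}^{\infty} - s^{2} e^{- a s^{2}} \, ds = - \frac{\sqrt{\pi}}{2 a^{\frac{3}{2}}}.$$

Repeating $5$ times in total — each differentiation brings down another $(-s^2)$ — gives
$$\frac{d^{5}J}{da^{5}} = \int_{-\infty}^{\infty} - s^{10} e^{- a s^{2}} \, ds = - \frac{945 \sqrt{\pi}}{32 a^{\frac{11}{2}}},$$
and the integrand here is $(-1)^{5}$ times the target integrand, so $I = (-1)^{5}\,\frac{d^{5}J}{da^{5}} = \frac{945 \sqrt{\pi}}{32 a^{\frac{11}{2}}}$.

Setting $a = \frac{7}{2}$:
$$I = \frac{135 \sqrt{14} \sqrt{\pi}}{16807}.$$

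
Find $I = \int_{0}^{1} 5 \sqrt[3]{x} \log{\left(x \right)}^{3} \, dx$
$- \frac{1215}{128}$

Start from the elementary integral
$$J(a) = \int_{0}^{1} 5 x^{a} \, dx = \frac{5}{a + 1}.$$

Differentiating under the integral sign brings down a factor of $\ln x$:
$$\frac{dJ}{da} = \int_{0}^{1} 5 x^{a} \log{\left(x \right)} \, dx = - \frac{5}{\left(a + 1\right)^{2}}.$$

Repeating $3$ times in total — each differentiation brings down another $\ln x$ — gives
$$\frac{d^{3}J}{da^{3}} = \int_{0}^{1} 5 x^{a} \log{\left(x \right)}^{3} \, dx = - \frac{30}{\left(a + 1\right)^{4}},$$
and the integrand here is exactly the target integrand, so $I = - \frac{30}{\left(a + 1\right)^{4}}$.

Setting $a = \frac{1}{3}$:
$$I = - \frac{1215}{128}.$$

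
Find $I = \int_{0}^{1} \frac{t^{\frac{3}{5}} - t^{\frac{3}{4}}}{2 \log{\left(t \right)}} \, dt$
$- \frac{\log{\left(70 \right)}}{2} + 3 \log{\left(2 \right)}$

Introduce a parameter $a$ in the exponent: let $I(a) = \int_{0}^{1} \frac{t^{\frac{3}{5}} - t^{a}}{2 \log{\left(t \right)}} \, dt$.

Since $\dfrac{\partial}{\partial a}\,t^{a} = t^{a} \ln t$, the $\ln t$ in the denominator cancels and
$$\frac{dI}{da} = \int_{0}^{1} - \frac{1}{2} t^{a} \, dt = - \frac{1}{2} \left[\frac{t^{a+1}}{a+1}\right]_0^1 = - \frac{1}{2 a + 2}.$$

Integrating with respect to $a$ gives $I(a) = - \log{\left(\frac{\sqrt{10} \sqrt{a + 1}}{4} \right)} + C$.

At $a = \frac{3}{5}$ the integrand is identically $0$, so $I(\frac{3}{5}) = 0$. The closed form gives $0$, hence $C = 0$.

Setting $a = \frac{3}{4}$:
$$I = - \frac{\log{\left(70 \right)}}{2} + 3 \log{\left(2 \right)}.$$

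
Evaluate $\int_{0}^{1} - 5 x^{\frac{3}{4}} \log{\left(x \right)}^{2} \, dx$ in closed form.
$- \frac{640}{343}$

Consider the simpler parametrised integral
$$J(a) = \int_{0}^{1} - 5 x^{a} \, dx = - \frac{5}{a + 1}.$$

Differentiating under the integral sign brings down a factor of $\ln x$:
$$\frac{dJ}{da} = \int_{0}^{1} - 5 x^{a} \log{\left(x \right)} \, dx = \frac{5}{\left(a + 1\right)^{2}}.$$

Repeating twice in total — each differentiation brings down another $\ln x$ — gives
$$\frac{d^{2}J}{da^{2}} = \int_{0}^{1} - 5 x^{a} \log{\left(x \right)}^{2} \, dx = - \frac{10}{\left(a + 1\right)^{3}},$$
and the integrand here is exactly the target integrand, so $I = - \frac{10}{\left(a + 1\right)^{3}}$.

Setting $a = \frac{3}{4}$:
$$I = - \frac{640}{343}.$$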